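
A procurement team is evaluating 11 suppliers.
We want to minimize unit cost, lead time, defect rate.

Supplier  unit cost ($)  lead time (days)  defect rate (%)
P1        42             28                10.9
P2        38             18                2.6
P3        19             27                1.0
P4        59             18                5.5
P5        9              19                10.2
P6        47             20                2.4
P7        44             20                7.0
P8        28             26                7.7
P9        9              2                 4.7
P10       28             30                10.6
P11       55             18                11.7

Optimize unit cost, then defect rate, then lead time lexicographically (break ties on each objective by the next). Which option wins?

P9

First minimize unit cost: best is 9, kept {P5, P9}.
Then minimize defect rate: best is 4.7, kept {P9}.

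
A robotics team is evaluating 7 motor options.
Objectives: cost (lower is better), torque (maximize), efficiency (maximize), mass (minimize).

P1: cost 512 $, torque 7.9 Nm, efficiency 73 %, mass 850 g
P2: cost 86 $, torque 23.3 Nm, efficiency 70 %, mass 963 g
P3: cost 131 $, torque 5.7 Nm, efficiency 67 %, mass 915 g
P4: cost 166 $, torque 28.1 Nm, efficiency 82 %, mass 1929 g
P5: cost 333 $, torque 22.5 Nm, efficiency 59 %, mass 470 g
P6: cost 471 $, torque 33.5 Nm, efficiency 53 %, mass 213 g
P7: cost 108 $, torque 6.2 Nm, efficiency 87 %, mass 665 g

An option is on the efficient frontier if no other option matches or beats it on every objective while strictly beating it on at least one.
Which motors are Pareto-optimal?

P1: not dominated.
P2: not dominated (best cost).
P3: dominated by P7 (cost 108≤131, torque 6.2≥5.7, efficiency 87≥67, mass 665≤915).
P4: not dominated.
P5: not dominated.
P6: not dominated (best torque).
P7: not dominated (best efficiency).

P1, P2, P4, P5, P6, P7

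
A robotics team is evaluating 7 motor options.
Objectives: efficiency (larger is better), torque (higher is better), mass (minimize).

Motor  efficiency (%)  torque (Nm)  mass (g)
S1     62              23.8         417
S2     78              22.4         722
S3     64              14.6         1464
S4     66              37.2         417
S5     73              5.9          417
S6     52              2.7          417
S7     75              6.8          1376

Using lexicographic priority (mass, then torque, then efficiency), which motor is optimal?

First minimize mass: best is 417, kept {S1, S4, S5, S6}.
Then maximize torque: best is 37.2, kept {S4}.

S4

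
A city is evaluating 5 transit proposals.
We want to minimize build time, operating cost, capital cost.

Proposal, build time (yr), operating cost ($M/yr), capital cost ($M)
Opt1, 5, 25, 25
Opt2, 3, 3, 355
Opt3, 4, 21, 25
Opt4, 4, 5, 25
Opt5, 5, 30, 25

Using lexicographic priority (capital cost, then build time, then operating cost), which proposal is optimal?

First minimize capital cost: best is 25, kept {Opt1, Opt3, Opt4, Opt5}.
Then minimize build time: best is 4, kept {Opt3, Opt4}.
Then minimize operating cost: best is 5, kept {Opt4}.

Opt4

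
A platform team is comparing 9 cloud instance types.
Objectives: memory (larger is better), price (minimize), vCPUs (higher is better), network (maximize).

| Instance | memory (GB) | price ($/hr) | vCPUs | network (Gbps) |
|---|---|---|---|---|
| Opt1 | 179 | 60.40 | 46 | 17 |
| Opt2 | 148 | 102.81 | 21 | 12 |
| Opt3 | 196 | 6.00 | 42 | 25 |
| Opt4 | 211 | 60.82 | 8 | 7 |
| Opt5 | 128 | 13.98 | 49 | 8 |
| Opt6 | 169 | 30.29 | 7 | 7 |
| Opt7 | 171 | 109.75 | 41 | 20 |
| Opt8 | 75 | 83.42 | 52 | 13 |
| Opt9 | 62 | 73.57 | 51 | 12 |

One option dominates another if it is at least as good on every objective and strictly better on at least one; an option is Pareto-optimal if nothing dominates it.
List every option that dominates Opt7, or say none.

Opt3

Opt3: memory 196≥171, price 6.00≤109.75, vCPUs 42≥41, network 25≥20 — dominates Opt7.
Others (Opt1, Opt2, Opt4, Opt5, Opt6, Opt8, Opt9) are each worse than Opt7 on at least one objective.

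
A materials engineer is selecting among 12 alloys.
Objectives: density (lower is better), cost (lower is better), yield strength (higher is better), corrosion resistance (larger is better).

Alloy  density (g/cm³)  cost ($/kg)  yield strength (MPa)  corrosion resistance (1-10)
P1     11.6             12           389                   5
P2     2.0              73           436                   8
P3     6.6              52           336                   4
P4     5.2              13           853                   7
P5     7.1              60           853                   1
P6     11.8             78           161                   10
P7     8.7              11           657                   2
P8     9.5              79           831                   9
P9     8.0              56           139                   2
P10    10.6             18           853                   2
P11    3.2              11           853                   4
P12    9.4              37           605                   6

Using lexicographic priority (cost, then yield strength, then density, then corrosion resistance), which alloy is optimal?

P11

First minimize cost: best is 11, kept {P7, P11}.
Then maximize yield strength: best is 853, kept {P11}.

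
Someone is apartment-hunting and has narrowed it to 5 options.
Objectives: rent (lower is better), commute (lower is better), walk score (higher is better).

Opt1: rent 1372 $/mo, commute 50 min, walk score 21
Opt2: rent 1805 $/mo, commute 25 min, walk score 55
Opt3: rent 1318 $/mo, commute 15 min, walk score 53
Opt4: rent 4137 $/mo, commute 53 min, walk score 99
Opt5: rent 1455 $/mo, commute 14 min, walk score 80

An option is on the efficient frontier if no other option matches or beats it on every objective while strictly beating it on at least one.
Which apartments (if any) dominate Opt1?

Opt3: rent 1318≤1372, commute 15≤50, walk score 53≥21 — dominates Opt1.
Others (Opt2, Opt4, Opt5) are each worse than Opt1 on at least one objective.

Opt3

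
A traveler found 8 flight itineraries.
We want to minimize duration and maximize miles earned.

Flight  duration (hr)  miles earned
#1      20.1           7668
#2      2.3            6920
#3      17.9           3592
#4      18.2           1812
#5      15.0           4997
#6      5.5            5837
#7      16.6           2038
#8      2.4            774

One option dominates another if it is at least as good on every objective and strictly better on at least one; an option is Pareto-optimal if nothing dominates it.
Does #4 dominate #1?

#4 vs #1: #4 is worse on miles earned (1812 vs 7668), so it does not dominate #1.

No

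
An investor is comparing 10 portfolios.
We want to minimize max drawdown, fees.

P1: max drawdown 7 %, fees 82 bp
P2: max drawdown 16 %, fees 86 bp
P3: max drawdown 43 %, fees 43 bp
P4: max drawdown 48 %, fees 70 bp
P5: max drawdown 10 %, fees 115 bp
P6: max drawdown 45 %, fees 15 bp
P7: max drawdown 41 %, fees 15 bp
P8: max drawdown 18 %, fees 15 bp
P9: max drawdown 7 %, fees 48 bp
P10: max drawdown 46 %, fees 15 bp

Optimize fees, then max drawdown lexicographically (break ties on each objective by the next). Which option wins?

P8

First minimize fees: best is 15, kept {P6, P7, P8, P10}.
Then minimize max drawdown: best is 18, kept {P8}.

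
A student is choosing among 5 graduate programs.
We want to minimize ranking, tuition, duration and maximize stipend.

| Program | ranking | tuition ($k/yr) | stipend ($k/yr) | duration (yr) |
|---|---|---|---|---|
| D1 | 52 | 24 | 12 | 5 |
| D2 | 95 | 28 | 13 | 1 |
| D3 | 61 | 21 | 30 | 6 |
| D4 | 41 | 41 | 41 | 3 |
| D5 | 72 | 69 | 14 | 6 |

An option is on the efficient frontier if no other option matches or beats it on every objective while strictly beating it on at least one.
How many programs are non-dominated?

D1: not dominated.
D2: not dominated (best duration).
D3: not dominated (best tuition).
D4: not dominated (best ranking).
D5: dominated by D3 (ranking 61≤72, tuition 21≤69, stipend 30≥14, duration 6≤6).
Pareto-optimal: D1, D2, D3, D4 → 4.

4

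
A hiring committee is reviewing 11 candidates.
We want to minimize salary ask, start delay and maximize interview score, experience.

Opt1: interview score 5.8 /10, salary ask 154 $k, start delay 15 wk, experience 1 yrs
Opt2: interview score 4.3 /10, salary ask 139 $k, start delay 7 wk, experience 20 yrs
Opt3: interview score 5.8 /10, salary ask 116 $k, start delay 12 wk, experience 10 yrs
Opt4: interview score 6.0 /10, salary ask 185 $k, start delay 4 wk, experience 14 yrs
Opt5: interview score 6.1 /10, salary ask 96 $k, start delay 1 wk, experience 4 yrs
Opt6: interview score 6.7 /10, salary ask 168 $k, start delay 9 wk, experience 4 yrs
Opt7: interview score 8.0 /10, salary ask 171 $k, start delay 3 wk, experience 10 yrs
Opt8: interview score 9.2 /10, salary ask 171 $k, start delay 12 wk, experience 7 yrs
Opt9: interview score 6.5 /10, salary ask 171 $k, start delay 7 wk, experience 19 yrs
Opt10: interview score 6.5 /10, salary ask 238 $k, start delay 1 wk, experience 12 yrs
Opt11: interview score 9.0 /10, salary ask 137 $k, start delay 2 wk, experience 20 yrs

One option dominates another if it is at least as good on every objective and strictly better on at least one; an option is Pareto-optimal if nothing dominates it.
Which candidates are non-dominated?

Opt1: dominated by Opt3 (interview score 5.8≥5.8, salary ask 116≤154, start delay 12≤15, experience 10≥1).
Opt2: dominated by Opt11 (interview score 9.0≥4.3, salary ask 137≤139, start delay 2≤7, experience 20≥20).
Opt3: not dominated.
Opt4: dominated by Opt11 (interview score 9.0≥6.0, salary ask 137≤185, start delay 2≤4, experience 20≥14).
Opt5: not dominated (best salary ask).
Opt6: dominated by Opt11 (interview score 9.0≥6.7, salary ask 137≤168, start delay 2≤9, experience 20≥4).
Opt7: dominated by Opt11 (interview score 9.0≥8.0, salary ask 137≤171, start delay 2≤3, experience 20≥10).
Opt8: not dominated (best interview score).
Opt9: dominated by Opt11 (interview score 9.0≥6.5, salary ask 137≤171, start delay 2≤7, experience 20≥19).
Opt10: not dominated.
Opt11: not dominated.

Opt3, Opt5, Opt8, Opt10, Opt11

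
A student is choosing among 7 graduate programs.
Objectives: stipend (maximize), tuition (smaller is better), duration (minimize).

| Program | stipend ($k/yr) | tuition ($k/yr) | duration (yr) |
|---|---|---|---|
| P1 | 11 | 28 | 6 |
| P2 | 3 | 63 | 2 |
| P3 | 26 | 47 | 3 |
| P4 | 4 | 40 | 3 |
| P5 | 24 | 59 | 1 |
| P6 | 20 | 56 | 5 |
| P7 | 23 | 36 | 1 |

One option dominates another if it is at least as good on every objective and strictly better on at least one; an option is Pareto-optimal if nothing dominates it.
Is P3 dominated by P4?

P4 vs P3: P4 is worse on stipend (4 vs 26), so it does not dominate P3.

No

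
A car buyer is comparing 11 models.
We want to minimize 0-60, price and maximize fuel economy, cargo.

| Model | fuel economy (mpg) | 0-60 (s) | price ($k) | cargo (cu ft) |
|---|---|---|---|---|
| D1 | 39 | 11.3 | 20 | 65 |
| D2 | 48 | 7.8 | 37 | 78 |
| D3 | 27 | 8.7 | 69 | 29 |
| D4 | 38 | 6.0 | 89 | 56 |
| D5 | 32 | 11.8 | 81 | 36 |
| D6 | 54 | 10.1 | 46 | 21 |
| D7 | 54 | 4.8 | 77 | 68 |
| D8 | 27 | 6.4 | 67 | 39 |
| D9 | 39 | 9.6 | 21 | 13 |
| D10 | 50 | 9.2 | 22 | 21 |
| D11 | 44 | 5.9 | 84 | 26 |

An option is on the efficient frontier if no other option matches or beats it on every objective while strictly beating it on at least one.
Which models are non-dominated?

D1, D2, D6, D7, D8, D9, D10

D1: not dominated (best price).
D2: not dominated (best cargo).
D3: dominated by D2 (fuel economy 48≥27, 0-60 7.8≤8.7, price 37≤69, cargo 78≥29).
D4: dominated by D7 (fuel economy 54≥38, 0-60 4.8≤6.0, price 77≤89, cargo 68≥56).
D5: dominated by D1 (fuel economy 39≥32, 0-60 11.3≤11.8, price 20≤81, cargo 65≥36).
D6: not dominated.
D7: not dominated (best 0-60).
D8: not dominated.
D9: not dominated.
D10: not dominated.
D11: dominated by D7 (fuel economy 54≥44, 0-60 4.8≤5.9, price 77≤84, cargo 68≥26).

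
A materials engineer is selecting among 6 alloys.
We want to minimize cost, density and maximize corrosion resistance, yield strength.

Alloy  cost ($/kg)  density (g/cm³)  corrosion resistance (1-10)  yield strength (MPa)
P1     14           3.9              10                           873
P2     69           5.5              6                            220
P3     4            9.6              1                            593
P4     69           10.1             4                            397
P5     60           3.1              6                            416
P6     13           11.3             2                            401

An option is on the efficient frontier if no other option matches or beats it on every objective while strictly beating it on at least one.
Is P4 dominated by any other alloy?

Yes

P1 vs P4: cost 14≤69, density 3.9≤10.1, corrosion resistance 10≥4, yield strength 873≥397 — P1 is at least as good on every objective and strictly better on at least one, so P1 dominates P4.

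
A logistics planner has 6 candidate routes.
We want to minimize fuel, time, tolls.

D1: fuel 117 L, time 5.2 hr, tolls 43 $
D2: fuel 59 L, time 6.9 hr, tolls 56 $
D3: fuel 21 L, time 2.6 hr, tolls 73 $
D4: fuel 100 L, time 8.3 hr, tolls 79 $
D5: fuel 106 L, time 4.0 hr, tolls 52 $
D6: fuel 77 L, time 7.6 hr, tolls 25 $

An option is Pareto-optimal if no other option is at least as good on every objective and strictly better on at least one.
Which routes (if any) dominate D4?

D2: fuel 59≤100, time 6.9≤8.3, tolls 56≤79 — dominates D4.
D3: fuel 21≤100, time 2.6≤8.3, tolls 73≤79 — dominates D4.
D6: fuel 77≤100, time 7.6≤8.3, tolls 25≤79 — dominates D4.
Others (D1, D5) are each worse than D4 on at least one objective.

D2, D3, D6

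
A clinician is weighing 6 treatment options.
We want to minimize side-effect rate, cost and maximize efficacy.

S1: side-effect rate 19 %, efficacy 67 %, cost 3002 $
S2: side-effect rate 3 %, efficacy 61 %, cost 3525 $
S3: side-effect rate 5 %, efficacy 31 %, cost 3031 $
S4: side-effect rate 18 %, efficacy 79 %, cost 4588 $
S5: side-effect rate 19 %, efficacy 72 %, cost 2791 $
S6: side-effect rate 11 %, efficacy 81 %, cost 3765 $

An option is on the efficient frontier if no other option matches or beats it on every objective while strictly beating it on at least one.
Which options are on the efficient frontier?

S2, S3, S5, S6

S1: dominated by S5 (side-effect rate 19≤19, efficacy 72≥67, cost 2791≤3002).
S2: not dominated (best side-effect rate).
S3: not dominated.
S4: dominated by S6 (side-effect rate 11≤18, efficacy 81≥79, cost 3765≤4588).
S5: not dominated (best cost).
S6: not dominated (best efficacy).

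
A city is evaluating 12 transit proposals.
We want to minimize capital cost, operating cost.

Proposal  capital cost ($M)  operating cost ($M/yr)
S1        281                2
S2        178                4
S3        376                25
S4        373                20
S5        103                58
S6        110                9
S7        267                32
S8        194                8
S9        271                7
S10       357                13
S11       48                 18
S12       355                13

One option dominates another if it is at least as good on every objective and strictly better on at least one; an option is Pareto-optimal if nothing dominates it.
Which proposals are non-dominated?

S1: not dominated (best operating cost).
S2: not dominated.
S3: dominated by S1 (capital cost 281≤376, operating cost 2≤25).
S4: dominated by S1 (capital cost 281≤373, operating cost 2≤20).
S5: dominated by S11 (capital cost 48≤103, operating cost 18≤58).
S6: not dominated.
S7: dominated by S2 (capital cost 178≤267, operating cost 4≤32).
S8: dominated by S2 (capital cost 178≤194, operating cost 4≤8).
S9: dominated by S2 (capital cost 178≤271, operating cost 4≤7).
S10: dominated by S1 (capital cost 281≤357, operating cost 2≤13).
S11: not dominated (best capital cost).
S12: dominated by S1 (capital cost 281≤355, operating cost 2≤13).

S1, S2, S6, S11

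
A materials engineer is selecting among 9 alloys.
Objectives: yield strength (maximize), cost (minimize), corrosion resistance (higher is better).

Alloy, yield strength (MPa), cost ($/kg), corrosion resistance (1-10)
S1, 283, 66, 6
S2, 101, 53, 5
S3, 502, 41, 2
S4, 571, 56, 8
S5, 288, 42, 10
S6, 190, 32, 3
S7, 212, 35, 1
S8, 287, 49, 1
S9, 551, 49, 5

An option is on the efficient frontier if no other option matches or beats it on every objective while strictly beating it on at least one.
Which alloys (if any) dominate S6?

S1: worse on cost (66 vs 32).
S2: worse on yield strength (101 vs 190).
S3: worse on cost (41 vs 32).
S4: worse on cost (56 vs 32).
S5: worse on cost (42 vs 32).
S7: worse on cost (35 vs 32).
S8: worse on cost (49 vs 32).
S9: worse on cost (49 vs 32).
No option dominates S6.

none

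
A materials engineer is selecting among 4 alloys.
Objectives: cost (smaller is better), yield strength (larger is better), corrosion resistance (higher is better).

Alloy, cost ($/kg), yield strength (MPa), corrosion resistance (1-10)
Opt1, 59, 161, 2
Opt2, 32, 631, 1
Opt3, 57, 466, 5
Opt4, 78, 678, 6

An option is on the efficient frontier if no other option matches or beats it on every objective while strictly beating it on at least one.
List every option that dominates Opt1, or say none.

Opt3

Opt3: cost 57≤59, yield strength 466≥161, corrosion resistance 5≥2 — dominates Opt1.
Others (Opt2, Opt4) are each worse than Opt1 on at least one objective.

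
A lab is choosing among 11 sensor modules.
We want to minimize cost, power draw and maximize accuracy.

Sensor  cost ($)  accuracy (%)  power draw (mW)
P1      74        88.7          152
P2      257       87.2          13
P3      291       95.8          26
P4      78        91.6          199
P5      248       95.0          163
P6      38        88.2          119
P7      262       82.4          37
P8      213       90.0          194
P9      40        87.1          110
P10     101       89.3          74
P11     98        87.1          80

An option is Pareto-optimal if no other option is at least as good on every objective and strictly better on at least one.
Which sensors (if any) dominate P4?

none

P1: worse on accuracy (88.7 vs 91.6).
P2: worse on cost (257 vs 78).
P3: worse on cost (291 vs 78).
P5: worse on cost (248 vs 78).
P6: worse on accuracy (88.2 vs 91.6).
P7: worse on cost (262 vs 78).
P8: worse on cost (213 vs 78).
P9: worse on accuracy (87.1 vs 91.6).
P10: worse on cost (101 vs 78).
P11: worse on cost (98 vs 78).
No option dominates P4.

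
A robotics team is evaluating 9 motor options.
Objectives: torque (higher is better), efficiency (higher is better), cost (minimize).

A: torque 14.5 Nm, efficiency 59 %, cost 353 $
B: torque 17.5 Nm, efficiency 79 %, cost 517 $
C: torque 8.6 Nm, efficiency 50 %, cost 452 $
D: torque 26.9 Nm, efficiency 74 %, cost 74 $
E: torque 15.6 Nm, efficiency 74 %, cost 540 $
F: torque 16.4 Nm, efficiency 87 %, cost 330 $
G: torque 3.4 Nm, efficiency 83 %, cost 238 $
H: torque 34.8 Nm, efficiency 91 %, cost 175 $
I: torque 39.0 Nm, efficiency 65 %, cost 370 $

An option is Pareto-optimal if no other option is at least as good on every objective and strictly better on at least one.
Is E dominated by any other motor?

B vs E: torque 17.5≥15.6, efficiency 79≥74, cost 517≤540 — B is at least as good on every objective and strictly better on at least one, so B dominates E.

Yes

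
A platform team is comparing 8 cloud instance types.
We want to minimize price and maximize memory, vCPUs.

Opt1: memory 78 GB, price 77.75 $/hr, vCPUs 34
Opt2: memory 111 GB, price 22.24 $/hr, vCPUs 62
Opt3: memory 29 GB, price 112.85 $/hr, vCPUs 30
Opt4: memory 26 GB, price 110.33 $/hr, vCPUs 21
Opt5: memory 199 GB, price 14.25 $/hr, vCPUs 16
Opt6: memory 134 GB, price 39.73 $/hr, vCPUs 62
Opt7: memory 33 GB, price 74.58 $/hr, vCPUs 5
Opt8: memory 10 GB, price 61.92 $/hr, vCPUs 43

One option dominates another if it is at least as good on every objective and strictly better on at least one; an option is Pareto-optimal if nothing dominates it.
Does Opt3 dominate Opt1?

Opt3 vs Opt1: Opt3 is worse on memory (29 vs 78), so it does not dominate Opt1.

No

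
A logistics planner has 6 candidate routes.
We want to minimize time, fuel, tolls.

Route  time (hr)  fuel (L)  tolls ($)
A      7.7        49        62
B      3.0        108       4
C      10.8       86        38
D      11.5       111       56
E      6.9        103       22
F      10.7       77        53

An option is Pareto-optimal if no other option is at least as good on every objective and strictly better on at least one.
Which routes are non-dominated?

A: not dominated (best fuel).
B: not dominated (best time).
C: not dominated.
D: dominated by B (time 3.0≤11.5, fuel 108≤111, tolls 4≤56).
E: not dominated.
F: not dominated.

A, B, C, E, F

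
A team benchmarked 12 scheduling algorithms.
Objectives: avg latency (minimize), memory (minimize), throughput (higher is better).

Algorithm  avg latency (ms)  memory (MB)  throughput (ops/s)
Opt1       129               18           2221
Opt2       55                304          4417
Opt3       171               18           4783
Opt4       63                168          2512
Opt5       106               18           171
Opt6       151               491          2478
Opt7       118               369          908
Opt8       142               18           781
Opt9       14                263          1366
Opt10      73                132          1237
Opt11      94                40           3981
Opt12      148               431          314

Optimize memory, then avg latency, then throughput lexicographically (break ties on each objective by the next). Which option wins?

Opt5

First minimize memory: best is 18, kept {Opt1, Opt3, Opt5, Opt8}.
Then minimize avg latency: best is 106, kept {Opt5}.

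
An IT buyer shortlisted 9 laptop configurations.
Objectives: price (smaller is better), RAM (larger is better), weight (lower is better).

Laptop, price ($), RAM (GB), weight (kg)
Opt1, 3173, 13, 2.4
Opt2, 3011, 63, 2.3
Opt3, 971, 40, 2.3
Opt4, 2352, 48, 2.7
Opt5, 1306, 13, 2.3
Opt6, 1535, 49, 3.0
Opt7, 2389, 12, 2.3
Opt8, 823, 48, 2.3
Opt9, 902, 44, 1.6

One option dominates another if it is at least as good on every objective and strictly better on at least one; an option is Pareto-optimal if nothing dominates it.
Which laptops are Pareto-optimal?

Opt1: dominated by Opt2 (price 3011≤3173, RAM 63≥13, weight 2.3≤2.4).
Opt2: not dominated (best RAM).
Opt3: dominated by Opt8 (price 823≤971, RAM 48≥40, weight 2.3≤2.3).
Opt4: dominated by Opt8 (price 823≤2352, RAM 48≥48, weight 2.3≤2.7).
Opt5: dominated by Opt3 (price 971≤1306, RAM 40≥13, weight 2.3≤2.3).
Opt6: not dominated.
Opt7: dominated by Opt3 (price 971≤2389, RAM 40≥12, weight 2.3≤2.3).
Opt8: not dominated (best price).
Opt9: not dominated (best weight).

Opt2, Opt6, Opt8, Opt9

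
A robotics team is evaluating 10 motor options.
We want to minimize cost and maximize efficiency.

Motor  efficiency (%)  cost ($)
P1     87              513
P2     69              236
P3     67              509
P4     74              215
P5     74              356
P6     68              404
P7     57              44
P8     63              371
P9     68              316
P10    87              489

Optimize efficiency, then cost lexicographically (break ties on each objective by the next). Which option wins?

P10

First maximize efficiency: best is 87, kept {P1, P10}.
Then minimize cost: best is 489, kept {P10}.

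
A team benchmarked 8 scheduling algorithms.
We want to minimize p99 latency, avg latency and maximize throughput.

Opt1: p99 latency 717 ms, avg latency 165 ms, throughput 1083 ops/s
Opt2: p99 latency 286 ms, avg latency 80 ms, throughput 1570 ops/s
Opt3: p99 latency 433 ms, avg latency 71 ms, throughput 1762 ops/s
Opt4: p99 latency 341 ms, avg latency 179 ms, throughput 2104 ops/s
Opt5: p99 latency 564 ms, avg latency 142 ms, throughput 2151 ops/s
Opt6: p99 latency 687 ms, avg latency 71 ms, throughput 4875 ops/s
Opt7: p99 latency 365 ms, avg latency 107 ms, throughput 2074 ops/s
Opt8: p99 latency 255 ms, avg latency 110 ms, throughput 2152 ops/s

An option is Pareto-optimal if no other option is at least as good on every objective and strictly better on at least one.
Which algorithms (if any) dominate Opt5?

Opt8: p99 latency 255≤564, avg latency 110≤142, throughput 2152≥2151 — dominates Opt5.
Others (Opt1, Opt2, Opt3, Opt4, Opt6, Opt7) are each worse than Opt5 on at least one objective.

Opt8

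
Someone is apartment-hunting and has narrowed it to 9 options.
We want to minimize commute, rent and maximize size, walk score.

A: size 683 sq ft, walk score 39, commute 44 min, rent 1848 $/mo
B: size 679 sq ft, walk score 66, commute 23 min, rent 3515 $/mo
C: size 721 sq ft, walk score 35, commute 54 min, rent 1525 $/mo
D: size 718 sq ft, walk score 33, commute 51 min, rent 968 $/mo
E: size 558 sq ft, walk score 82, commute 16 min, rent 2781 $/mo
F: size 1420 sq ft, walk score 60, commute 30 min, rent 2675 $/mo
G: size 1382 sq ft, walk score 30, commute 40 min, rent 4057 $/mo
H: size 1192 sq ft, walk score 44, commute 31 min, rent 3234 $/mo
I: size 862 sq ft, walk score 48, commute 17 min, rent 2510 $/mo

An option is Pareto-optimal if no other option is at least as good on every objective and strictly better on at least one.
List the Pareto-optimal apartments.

A: not dominated.
B: not dominated.
C: not dominated.
D: not dominated (best rent).
E: not dominated (best walk score).
F: not dominated (best size).
G: dominated by F (size 1420≥1382, walk score 60≥30, commute 30≤40, rent 2675≤4057).
H: dominated by F (size 1420≥1192, walk score 60≥44, commute 30≤31, rent 2675≤3234).
I: not dominated.

A, B, C, D, E, F, I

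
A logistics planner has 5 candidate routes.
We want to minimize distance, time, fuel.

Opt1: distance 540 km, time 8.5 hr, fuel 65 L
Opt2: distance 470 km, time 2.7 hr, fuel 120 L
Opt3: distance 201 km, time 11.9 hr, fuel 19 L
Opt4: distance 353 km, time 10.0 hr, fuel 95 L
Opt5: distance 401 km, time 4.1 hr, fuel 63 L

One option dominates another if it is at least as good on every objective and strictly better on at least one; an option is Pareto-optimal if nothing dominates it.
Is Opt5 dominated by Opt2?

No

Opt2 vs Opt5: Opt2 is worse on distance (470 vs 401), so it does not dominate Opt5.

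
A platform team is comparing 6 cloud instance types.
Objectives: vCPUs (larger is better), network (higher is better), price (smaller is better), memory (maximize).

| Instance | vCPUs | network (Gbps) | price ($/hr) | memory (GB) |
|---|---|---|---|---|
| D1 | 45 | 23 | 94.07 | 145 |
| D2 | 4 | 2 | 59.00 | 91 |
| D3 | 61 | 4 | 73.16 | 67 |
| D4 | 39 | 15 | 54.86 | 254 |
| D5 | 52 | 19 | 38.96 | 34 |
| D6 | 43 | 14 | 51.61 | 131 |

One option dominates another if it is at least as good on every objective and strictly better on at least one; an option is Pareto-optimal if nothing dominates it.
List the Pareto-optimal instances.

D1, D3, D4, D5, D6

D1: not dominated (best network).
D2: dominated by D4 (vCPUs 39≥4, network 15≥2, price 54.86≤59.00, memory 254≥91).
D3: not dominated (best vCPUs).
D4: not dominated (best memory).
D5: not dominated (best price).
D6: not dominated.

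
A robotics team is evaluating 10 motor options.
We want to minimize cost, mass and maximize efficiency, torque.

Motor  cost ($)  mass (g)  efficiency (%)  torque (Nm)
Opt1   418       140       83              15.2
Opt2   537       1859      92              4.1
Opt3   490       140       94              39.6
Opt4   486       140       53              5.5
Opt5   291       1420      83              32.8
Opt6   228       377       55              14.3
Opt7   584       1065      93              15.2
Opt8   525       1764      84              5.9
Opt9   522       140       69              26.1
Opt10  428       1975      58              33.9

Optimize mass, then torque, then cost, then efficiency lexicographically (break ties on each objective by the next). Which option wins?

Opt3

First minimize mass: best is 140, kept {Opt1, Opt3, Opt4, Opt9}.
Then maximize torque: best is 39.6, kept {Opt3}.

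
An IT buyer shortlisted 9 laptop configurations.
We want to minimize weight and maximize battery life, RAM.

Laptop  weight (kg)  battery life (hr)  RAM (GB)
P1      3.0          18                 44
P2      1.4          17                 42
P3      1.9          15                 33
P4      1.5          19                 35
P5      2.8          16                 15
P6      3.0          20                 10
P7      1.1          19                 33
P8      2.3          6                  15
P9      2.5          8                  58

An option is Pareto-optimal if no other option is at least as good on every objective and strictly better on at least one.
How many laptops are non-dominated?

P1: not dominated.
P2: not dominated.
P3: dominated by P2 (weight 1.4≤1.9, battery life 17≥15, RAM 42≥33).
P4: not dominated.
P5: dominated by P2 (weight 1.4≤2.8, battery life 17≥16, RAM 42≥15).
P6: not dominated (best battery life).
P7: not dominated (best weight).
P8: dominated by P2 (weight 1.4≤2.3, battery life 17≥6, RAM 42≥15).
P9: not dominated (best RAM).
Pareto-optimal: P1, P2, P4, P6, P7, P9 → 6.

6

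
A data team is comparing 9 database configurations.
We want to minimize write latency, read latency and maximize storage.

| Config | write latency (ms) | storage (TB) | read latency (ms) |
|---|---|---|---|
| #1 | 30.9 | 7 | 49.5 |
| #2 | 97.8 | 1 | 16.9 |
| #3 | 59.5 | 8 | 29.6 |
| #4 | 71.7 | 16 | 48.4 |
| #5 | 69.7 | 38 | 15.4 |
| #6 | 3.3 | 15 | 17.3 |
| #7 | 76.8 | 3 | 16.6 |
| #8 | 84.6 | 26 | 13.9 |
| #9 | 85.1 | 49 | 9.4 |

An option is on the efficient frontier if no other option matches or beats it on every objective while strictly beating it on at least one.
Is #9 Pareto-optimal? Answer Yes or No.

#1: worse on storage (7 vs 49).
#2: worse on write latency (97.8 vs 85.1).
#3: worse on storage (8 vs 49).
#4: worse on storage (16 vs 49).
#5: worse on storage (38 vs 49).
#6: worse on storage (15 vs 49).
#7: worse on storage (3 vs 49).
#8: worse on storage (26 vs 49).
No option is at least as good as #9 on every objective and strictly better on one.

Yes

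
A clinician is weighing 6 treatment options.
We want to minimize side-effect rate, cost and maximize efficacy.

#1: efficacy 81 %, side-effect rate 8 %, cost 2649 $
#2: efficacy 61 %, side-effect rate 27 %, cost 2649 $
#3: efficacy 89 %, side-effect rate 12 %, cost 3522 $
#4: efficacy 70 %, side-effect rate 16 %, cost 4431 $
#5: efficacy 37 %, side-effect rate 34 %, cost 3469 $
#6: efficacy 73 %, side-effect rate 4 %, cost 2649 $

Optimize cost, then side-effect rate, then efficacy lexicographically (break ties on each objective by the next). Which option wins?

#6

First minimize cost: best is 2649, kept {#1, #2, #6}.
Then minimize side-effect rate: best is 4, kept {#6}.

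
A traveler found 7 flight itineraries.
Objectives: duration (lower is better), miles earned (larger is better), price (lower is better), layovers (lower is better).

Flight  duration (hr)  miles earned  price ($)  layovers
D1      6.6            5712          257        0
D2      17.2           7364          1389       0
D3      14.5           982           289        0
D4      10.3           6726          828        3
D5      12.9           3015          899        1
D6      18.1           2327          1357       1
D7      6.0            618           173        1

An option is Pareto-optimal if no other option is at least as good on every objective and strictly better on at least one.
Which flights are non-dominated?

D1, D2, D4, D7

D1: not dominated.
D2: not dominated (best miles earned).
D3: dominated by D1 (duration 6.6≤14.5, miles earned 5712≥982, price 257≤289, layovers 0≤0).
D4: not dominated.
D5: dominated by D1 (duration 6.6≤12.9, miles earned 5712≥3015, price 257≤899, layovers 0≤1).
D6: dominated by D1 (duration 6.6≤18.1, miles earned 5712≥2327, price 257≤1357, layovers 0≤1).
D7: not dominated (best duration).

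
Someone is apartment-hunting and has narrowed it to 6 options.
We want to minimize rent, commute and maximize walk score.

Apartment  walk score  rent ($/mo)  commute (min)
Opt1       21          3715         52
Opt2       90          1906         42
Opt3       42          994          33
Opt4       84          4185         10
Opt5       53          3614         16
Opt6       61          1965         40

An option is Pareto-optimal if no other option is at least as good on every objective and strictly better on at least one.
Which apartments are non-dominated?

Opt1: dominated by Opt2 (walk score 90≥21, rent 1906≤3715, commute 42≤52).
Opt2: not dominated (best walk score).
Opt3: not dominated (best rent).
Opt4: not dominated (best commute).
Opt5: not dominated.
Opt6: not dominated.

Opt2, Opt3, Opt4, Opt5, Opt6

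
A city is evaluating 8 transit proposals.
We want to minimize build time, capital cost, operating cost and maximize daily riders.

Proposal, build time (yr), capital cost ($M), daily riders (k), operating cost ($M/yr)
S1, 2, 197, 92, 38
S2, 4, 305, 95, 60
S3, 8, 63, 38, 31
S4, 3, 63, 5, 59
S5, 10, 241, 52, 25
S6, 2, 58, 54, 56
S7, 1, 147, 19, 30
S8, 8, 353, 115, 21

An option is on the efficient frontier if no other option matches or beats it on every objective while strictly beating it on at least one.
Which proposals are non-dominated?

S1, S2, S3, S5, S6, S7, S8

S1: not dominated.
S2: not dominated.
S3: not dominated.
S4: dominated by S6 (build time 2≤3, capital cost 58≤63, daily riders 54≥5, operating cost 56≤59).
S5: not dominated.
S6: not dominated (best capital cost).
S7: not dominated (best build time).
S8: not dominated (best daily riders).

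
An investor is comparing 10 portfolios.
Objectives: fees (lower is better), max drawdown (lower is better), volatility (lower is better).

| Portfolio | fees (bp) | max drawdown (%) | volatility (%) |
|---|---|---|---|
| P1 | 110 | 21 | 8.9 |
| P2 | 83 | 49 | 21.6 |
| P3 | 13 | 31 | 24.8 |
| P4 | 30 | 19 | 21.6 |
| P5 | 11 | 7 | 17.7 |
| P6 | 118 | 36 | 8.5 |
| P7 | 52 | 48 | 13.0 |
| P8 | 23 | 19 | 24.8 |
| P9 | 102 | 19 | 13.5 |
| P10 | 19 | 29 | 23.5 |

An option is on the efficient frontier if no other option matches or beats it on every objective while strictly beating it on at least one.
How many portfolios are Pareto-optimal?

P1: not dominated.
P2: dominated by P4 (fees 30≤83, max drawdown 19≤49, volatility 21.6≤21.6).
P3: dominated by P5 (fees 11≤13, max drawdown 7≤31, volatility 17.7≤24.8).
P4: dominated by P5 (fees 11≤30, max drawdown 7≤19, volatility 17.7≤21.6).
P5: not dominated (best fees).
P6: not dominated (best volatility).
P7: not dominated.
P8: dominated by P5 (fees 11≤23, max drawdown 7≤19, volatility 17.7≤24.8).
P9: not dominated.
P10: dominated by P5 (fees 11≤19, max drawdown 7≤29, volatility 17.7≤23.5).
Pareto-optimal: P1, P5, P6, P7, P9 → 5.

5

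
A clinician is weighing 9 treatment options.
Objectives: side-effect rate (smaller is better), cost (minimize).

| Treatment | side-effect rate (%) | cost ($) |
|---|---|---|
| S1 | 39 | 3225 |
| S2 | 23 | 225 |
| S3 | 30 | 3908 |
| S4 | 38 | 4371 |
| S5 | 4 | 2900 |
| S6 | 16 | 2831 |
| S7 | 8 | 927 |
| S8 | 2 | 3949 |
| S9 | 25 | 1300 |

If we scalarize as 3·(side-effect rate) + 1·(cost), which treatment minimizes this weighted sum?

S1: 3·39 + 1·3225 = 3342
S2: 3·23 + 1·225 = 294
S3: 3·30 + 1·3908 = 3998
S4: 3·38 + 1·4371 = 4485
S5: 3·4 + 1·2900 = 2912
S6: 3·16 + 1·2831 = 2879
S7: 3·8 + 1·927 = 951
S8: 3·2 + 1·3949 = 3955
S9: 3·25 + 1·1300 = 1375
Lowest: S2 at 294.

S2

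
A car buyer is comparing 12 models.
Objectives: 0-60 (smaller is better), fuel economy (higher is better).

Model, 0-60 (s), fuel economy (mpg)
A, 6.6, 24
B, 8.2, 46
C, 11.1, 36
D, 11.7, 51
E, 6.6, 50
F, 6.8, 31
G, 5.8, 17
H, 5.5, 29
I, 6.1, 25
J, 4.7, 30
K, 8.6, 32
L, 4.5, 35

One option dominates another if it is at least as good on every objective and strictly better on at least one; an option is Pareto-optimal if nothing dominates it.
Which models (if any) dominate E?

none

A: worse on fuel economy (24 vs 50).
B: worse on 0-60 (8.2 vs 6.6).
C: worse on 0-60 (11.1 vs 6.6).
D: worse on 0-60 (11.7 vs 6.6).
F: worse on 0-60 (6.8 vs 6.6).
G: worse on fuel economy (17 vs 50).
H: worse on fuel economy (29 vs 50).
I: worse on fuel economy (25 vs 50).
J: worse on fuel economy (30 vs 50).
K: worse on 0-60 (8.6 vs 6.6).
L: worse on fuel economy (35 vs 50).
No option dominates E.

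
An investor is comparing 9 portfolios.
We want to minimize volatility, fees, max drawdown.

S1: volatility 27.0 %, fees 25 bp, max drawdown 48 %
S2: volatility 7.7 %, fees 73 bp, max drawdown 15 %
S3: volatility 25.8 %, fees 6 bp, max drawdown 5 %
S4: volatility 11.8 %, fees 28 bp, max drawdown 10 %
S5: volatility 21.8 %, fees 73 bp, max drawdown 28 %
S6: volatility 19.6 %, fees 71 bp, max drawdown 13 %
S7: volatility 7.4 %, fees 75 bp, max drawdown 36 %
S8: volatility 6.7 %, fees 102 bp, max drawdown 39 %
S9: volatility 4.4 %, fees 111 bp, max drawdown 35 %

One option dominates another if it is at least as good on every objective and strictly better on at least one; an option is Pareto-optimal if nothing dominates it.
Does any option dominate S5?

S2 vs S5: volatility 7.7≤21.8, fees 73≤73, max drawdown 15≤28 — S2 is at least as good on every objective and strictly better on at least one, so S2 dominates S5.

Yes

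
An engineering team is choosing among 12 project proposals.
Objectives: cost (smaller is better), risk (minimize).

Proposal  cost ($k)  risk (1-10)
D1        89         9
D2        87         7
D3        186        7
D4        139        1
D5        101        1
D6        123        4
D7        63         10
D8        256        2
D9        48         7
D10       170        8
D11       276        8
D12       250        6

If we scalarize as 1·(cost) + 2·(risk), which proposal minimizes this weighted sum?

D9

D1: 1·89 + 2·9 = 107
D2: 1·87 + 2·7 = 101
D3: 1·186 + 2·7 = 200
D4: 1·139 + 2·1 = 141
D5: 1·101 + 2·1 = 103
D6: 1·123 + 2·4 = 131
D7: 1·63 + 2·10 = 83
D8: 1·256 + 2·2 = 260
D9: 1·48 + 2·7 = 62
D10: 1·170 + 2·8 = 186
D11: 1·276 + 2·8 = 292
D12: 1·250 + 2·6 = 262
Lowest: D9 at 62.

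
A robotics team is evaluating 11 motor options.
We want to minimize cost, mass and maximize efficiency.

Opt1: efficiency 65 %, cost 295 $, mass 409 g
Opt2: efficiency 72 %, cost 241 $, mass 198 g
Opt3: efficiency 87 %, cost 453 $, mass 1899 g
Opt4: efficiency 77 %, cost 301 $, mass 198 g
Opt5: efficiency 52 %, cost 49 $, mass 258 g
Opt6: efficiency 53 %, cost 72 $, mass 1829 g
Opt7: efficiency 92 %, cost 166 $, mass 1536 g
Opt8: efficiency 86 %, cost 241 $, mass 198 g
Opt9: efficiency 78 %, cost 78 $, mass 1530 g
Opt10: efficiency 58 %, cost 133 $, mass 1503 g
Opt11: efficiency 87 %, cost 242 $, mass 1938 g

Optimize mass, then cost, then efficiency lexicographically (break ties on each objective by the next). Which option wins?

First minimize mass: best is 198, kept {Opt2, Opt4, Opt8}.
Then minimize cost: best is 241, kept {Opt2, Opt8}.
Then maximize efficiency: best is 86, kept {Opt8}.

Opt8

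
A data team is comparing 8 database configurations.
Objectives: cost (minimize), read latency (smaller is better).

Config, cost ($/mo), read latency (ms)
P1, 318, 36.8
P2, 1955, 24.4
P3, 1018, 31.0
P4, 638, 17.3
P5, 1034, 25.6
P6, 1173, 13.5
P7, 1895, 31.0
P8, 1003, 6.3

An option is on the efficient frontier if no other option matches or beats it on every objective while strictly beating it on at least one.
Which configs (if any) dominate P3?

P4, P8

P4: cost 638≤1018, read latency 17.3≤31.0 — dominates P3.
P8: cost 1003≤1018, read latency 6.3≤31.0 — dominates P3.
Others (P1, P2, P5, P6, P7) are each worse than P3 on at least one objective.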